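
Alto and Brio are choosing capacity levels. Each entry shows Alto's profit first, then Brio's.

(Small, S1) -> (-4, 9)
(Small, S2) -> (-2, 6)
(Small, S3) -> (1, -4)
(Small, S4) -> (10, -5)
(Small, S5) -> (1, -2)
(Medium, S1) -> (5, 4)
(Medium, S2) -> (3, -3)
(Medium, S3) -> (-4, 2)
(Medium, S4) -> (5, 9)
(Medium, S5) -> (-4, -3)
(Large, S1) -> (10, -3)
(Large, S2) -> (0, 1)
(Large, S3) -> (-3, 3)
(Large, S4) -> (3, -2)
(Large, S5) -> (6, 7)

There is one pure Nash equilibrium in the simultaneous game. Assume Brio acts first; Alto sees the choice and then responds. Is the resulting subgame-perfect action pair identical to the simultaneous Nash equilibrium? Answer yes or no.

yes

Solve by backward induction (Brio leads).
- S1 → Alto plays Large (best of -4, 5, 10); Brio gets -3.
- S2 → Alto plays Medium (best of -2, 3, 0); Brio gets -3.
- S3 → Alto plays Small (best of 1, -4, -3); Brio gets -4.
- S4 → Alto plays Small (best of 10, 5, 3); Brio gets -5.
- S5 → Alto plays Large (best of 1, -4, 6); Brio gets 7.
Maximizing over -3, -3, -4, -5, 7, Brio chooses S5. Subgame-perfect outcome: (Large, S5) with payoffs (6, 7).
Now find the simultaneous Nash equilibrium.
Alto's best replies: S1→Large; S2→Medium; S3→Small; S4→Small; S5→Large.
Brio's best replies: Small→S1; Medium→S4; Large→S5.
The unique mutual best reply is (Large, S5), giving (6, 7).
Sequential outcome (Large, S5) coincides with the Nash profile (Large, S5).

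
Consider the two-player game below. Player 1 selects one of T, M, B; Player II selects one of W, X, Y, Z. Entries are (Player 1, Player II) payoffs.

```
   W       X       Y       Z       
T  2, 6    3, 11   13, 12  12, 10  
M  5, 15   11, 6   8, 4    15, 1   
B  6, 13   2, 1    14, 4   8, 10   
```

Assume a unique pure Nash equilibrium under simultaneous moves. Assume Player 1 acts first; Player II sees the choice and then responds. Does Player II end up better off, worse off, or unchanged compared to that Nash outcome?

Backward induction with Player 1 moving first.
- T: BR = Y, leader payoff 13.
- M: BR = W, leader payoff 5.
- B: BR = W, leader payoff 6.
Among 13, 5, 6, the best is 13 at T. Subgame-perfect outcome: (T, Y) with payoffs (13, 12).
Now find the simultaneous Nash equilibrium.
Player 1's best replies: W→B; X→M; Y→B; Z→M.
Player II's best replies: T→Y; M→W; B→W.
The unique mutual best reply is (B, W), giving (6, 13).
Player II earns 12 sequentially versus 13 at the Nash outcome: worse off.

worse off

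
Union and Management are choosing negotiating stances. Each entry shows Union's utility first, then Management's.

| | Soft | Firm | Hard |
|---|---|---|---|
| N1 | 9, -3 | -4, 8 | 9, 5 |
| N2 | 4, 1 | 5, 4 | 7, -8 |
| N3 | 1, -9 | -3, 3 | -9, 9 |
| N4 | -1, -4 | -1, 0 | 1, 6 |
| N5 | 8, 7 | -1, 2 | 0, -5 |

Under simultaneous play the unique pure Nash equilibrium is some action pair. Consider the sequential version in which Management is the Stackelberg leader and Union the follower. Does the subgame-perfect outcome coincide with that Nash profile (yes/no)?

no

Backward induction with Management moving first.
- Soft → Union plays N1 (best of 9, 4, 1, -1, 8); Management gets -3.
- Firm → Union plays N2 (best of -4, 5, -3, -1, -1); Management gets 4.
- Hard → Union plays N1 (best of 9, 7, -9, 1, 0); Management gets 5.
Management's induced payoffs are -3, 4, 5, so Management commits to Hard. Subgame-perfect outcome: (N1, Hard) with payoffs (9, 5).
For the simultaneous game, intersect best replies.
Union's best replies: Soft→N1; Firm→N2; Hard→N1.
Management's best replies: N1→Firm; N2→Firm; N3→Hard; N4→Hard; N5→Soft.
The unique mutual best reply is (N2, Firm), giving (5, 4).
Sequential outcome (N1, Hard) differs from the Nash profile (N2, Firm).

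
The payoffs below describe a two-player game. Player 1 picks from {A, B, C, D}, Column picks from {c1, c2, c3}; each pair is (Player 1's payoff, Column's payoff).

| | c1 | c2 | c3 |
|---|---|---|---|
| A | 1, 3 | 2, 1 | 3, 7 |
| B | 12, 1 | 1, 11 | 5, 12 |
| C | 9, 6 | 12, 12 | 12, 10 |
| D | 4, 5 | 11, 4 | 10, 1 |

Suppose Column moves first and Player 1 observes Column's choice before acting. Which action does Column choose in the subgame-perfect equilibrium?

c2

Work backward from Player 1's decision.
- c1: BR = B, leader payoff 1.
- c2: BR = C, leader payoff 12.
- c3: BR = C, leader payoff 10.
Among 1, 12, 10, the best is 12 at c2. Subgame-perfect outcome: (C, c2) with payoffs (12, 12).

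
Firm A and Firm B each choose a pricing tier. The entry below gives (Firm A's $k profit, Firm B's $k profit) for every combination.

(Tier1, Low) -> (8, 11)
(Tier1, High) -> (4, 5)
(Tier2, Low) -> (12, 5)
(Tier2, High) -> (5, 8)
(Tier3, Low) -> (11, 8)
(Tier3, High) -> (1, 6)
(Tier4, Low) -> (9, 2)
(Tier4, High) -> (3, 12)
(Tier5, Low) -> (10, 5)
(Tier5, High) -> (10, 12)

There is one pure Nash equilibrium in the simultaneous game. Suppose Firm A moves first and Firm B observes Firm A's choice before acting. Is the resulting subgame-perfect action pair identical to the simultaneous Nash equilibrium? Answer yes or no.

Backward induction with Firm A moving first.
- Tier1 → Firm B plays Low (best of 11, 5); Firm A gets 8.
- Tier2 → Firm B plays High (best of 5, 8); Firm A gets 5.
- Tier3 → Firm B plays Low (best of 8, 6); Firm A gets 11.
- Tier4 → Firm B plays High (best of 2, 12); Firm A gets 3.
- Tier5 → Firm B plays High (best of 5, 12); Firm A gets 10.
Maximizing over 8, 5, 11, 3, 10, Firm A chooses Tier3. Subgame-perfect outcome: (Tier3, Low) with payoffs (11, 8).
Now find the simultaneous Nash equilibrium.
Firm A's best replies: Low→Tier2; High→Tier5.
Firm B's best replies: Tier1→Low; Tier2→High; Tier3→Low; Tier4→High; Tier5→High.
Only (Tier5, High) has each player best-responding; Nash payoffs (10, 12).
Sequential outcome (Tier3, Low) differs from the Nash profile (Tier5, High).

no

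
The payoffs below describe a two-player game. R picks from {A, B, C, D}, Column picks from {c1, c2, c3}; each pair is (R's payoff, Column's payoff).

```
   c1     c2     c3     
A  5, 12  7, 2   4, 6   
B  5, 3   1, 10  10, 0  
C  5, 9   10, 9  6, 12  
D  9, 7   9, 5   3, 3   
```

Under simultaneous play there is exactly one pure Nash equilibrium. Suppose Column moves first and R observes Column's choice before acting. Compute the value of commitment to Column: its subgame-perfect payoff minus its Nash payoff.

Solve by backward induction (Column leads).
- c1 → R plays D (best of 5, 5, 5, 9); Column gets 7.
- c2 → R plays C (best of 7, 1, 10, 9); Column gets 9.
- c3 → R plays B (best of 4, 10, 6, 3); Column gets 0.
Column's induced payoffs are 7, 9, 0, so Column commits to c2. Subgame-perfect outcome: (C, c2) with payoffs (10, 9).
Under simultaneous play:
R's best replies: c1→D; c2→C; c3→B.
Column's best replies: A→c1; B→c2; C→c3; D→c1.
Only (D, c1) has each player best-responding; Nash payoffs (9, 7).
Column's commitment gain: 9 − 7 = 2.

2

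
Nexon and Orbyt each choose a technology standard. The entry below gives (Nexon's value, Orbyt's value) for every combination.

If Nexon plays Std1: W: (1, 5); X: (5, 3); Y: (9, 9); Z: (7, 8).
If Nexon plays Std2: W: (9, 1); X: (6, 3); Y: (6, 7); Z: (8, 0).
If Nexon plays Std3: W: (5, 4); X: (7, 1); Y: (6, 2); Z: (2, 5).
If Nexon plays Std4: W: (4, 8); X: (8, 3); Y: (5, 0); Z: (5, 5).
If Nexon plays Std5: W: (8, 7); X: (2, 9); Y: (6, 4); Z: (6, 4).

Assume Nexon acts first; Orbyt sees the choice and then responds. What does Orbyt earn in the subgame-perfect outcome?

Solve by backward induction (Nexon leads).
- Std1: BR = Y, leader payoff 9.
- Std2: BR = Y, leader payoff 6.
- Std3: BR = Z, leader payoff 2.
- Std4: BR = W, leader payoff 4.
- Std5: BR = X, leader payoff 2.
Nexon's induced payoffs are 9, 6, 2, 4, 2, so Nexon commits to Std1. Subgame-perfect outcome: (Std1, Y) with payoffs (9, 9).

9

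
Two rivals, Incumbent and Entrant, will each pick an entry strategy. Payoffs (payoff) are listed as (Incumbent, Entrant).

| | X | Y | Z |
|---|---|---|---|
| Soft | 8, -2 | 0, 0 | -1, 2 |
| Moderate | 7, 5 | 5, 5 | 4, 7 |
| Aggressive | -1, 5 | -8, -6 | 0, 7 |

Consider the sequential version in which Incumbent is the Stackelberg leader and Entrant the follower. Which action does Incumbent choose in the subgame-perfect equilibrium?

Entrant best-responds to each possible Incumbent move:
- Soft: BR = Z, leader payoff -1.
- Moderate: BR = Z, leader payoff 4.
- Aggressive: BR = Z, leader payoff 0.
Maximizing over -1, 4, 0, Incumbent chooses Moderate. Subgame-perfect outcome: (Moderate, Z) with payoffs (4, 7).

Moderate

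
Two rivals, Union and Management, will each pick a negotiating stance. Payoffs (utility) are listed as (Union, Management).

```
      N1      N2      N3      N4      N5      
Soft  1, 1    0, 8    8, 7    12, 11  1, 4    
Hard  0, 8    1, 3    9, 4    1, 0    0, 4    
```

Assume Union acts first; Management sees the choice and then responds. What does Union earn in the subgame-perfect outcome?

Solve by backward induction (Union leads).
- Soft: BR = N4, leader payoff 12.
- Hard: BR = N1, leader payoff 0.
Among 12, 0, the best is 12 at Soft. Subgame-perfect outcome: (Soft, N4) with payoffs (12, 11).

12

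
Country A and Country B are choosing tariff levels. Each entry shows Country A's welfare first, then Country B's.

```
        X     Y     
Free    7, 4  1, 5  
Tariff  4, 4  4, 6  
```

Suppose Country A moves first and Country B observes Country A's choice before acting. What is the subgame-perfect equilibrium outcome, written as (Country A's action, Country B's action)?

(Tariff, Y)

Work backward from Country B's decision.
- Free → Country B plays Y (best of 4, 5); Country A gets 1.
- Tariff → Country B plays Y (best of 4, 6); Country A gets 4.
Among 1, 4, the best is 4 at Tariff. Subgame-perfect outcome: (Tariff, Y) with payoffs (4, 6).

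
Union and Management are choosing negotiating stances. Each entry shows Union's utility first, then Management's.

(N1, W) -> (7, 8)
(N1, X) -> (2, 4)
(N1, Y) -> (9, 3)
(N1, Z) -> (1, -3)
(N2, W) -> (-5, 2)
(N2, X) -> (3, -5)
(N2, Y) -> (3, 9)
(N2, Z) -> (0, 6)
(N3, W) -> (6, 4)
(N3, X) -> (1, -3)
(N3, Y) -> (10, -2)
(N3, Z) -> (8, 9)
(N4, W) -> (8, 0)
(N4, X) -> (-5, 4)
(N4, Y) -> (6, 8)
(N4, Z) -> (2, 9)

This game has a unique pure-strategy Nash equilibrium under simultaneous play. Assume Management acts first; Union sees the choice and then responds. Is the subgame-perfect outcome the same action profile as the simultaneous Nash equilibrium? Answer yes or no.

yes

Union best-responds to each possible Management move:
- W: BR = N4, leader payoff 0.
- X: BR = N2, leader payoff -5.
- Y: BR = N3, leader payoff -2.
- Z: BR = N3, leader payoff 9.
Maximizing over 0, -5, -2, 9, Management chooses Z. Subgame-perfect outcome: (N3, Z) with payoffs (8, 9).
Under simultaneous play:
Union's best replies: W→N4; X→N2; Y→N3; Z→N3.
Management's best replies: N1→W; N2→Y; N3→Z; N4→Z.
Only (N3, Z) has each player best-responding; Nash payoffs (8, 9).
Sequential outcome (N3, Z) coincides with the Nash profile (N3, Z).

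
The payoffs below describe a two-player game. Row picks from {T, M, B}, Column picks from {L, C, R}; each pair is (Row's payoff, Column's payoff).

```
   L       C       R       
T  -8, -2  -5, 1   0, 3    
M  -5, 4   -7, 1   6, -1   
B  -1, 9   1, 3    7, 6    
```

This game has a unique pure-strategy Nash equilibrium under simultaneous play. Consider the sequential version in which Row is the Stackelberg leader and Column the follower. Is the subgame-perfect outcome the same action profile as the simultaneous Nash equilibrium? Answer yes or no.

no

Column best-responds to each possible Row move:
- T: Column compares -2, 1, 3 and picks R; Row would get 0.
- M: Column compares 4, 1, -1 and picks L; Row would get -5.
- B: Column compares 9, 3, 6 and picks L; Row would get -1.
Row's induced payoffs are 0, -5, -1, so Row commits to T. Subgame-perfect outcome: (T, R) with payoffs (0, 3).
Now find the simultaneous Nash equilibrium.
Row's best replies: L→B; C→B; R→B.
Column's best replies: T→R; M→L; B→L.
Only (B, L) has each player best-responding; Nash payoffs (-1, 9).
Sequential outcome (T, R) differs from the Nash profile (B, L).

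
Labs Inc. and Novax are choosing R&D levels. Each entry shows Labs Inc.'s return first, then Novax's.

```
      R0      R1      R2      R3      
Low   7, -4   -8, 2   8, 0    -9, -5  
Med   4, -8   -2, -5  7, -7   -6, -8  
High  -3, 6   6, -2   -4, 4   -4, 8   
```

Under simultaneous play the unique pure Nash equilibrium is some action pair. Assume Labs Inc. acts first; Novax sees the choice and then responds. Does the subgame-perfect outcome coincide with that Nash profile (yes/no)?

Work backward from Novax's decision.
- Low → Novax plays R1 (best of -4, 2, 0, -5); Labs Inc. gets -8.
- Med → Novax plays R1 (best of -8, -5, -7, -8); Labs Inc. gets -2.
- High → Novax plays R3 (best of 6, -2, 4, 8); Labs Inc. gets -4.
Maximizing over -8, -2, -4, Labs Inc. chooses Med. Subgame-perfect outcome: (Med, R1) with payoffs (-2, -5).
Now find the simultaneous Nash equilibrium.
Labs Inc.'s best replies: R0→Low; R1→High; R2→Low; R3→High.
Novax's best replies: Low→R1; Med→R1; High→R3.
The unique mutual best reply is (High, R3), giving (-4, 8).
Sequential outcome (Med, R1) differs from the Nash profile (High, R3).

no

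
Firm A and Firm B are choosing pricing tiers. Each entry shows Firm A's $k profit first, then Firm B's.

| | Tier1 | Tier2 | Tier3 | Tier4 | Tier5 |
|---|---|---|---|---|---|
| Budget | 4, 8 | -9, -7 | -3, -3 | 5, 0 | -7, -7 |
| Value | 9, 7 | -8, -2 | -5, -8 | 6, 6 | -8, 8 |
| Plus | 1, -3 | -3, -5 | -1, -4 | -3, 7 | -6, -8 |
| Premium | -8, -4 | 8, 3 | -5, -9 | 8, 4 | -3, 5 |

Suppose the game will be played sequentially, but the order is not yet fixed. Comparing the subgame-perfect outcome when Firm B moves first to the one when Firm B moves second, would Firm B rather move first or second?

If Firm A leads: Firm B's best replies are Budget→Tier1, Value→Tier5, Plus→Tier4, Premium→Tier5; Firm A's induced payoffs 4, -8, -3, -3; outcome (Budget, Tier1), payoffs (4, 8).
If Firm B leads: Firm A's best replies are Tier1→Value, Tier2→Premium, Tier3→Plus, Tier4→Premium, Tier5→Premium; Firm B's induced payoffs 7, 3, -4, 4, 5; outcome (Value, Tier1), payoffs (9, 7).
Firm B gets 7 moving first and 8 moving second, so Firm B prefers to move second.

second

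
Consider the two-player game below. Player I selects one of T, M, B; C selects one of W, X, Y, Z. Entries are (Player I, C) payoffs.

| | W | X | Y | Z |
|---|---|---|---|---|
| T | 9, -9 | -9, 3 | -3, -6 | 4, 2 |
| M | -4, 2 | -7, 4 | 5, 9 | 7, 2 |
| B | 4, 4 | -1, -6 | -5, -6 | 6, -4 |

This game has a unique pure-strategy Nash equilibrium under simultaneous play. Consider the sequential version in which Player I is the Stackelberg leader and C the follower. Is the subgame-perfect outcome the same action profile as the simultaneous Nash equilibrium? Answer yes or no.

Work backward from C's decision.
- T: C compares -9, 3, -6, 2 and picks X; Player I would get -9.
- M: C compares 2, 4, 9, 2 and picks Y; Player I would get 5.
- B: C compares 4, -6, -6, -4 and picks W; Player I would get 4.
Maximizing over -9, 5, 4, Player I chooses M. Subgame-perfect outcome: (M, Y) with payoffs (5, 9).
Now find the simultaneous Nash equilibrium.
Player I's best replies: W→T; X→B; Y→M; Z→M.
C's best replies: T→X; M→Y; B→W.
Only (M, Y) has each player best-responding; Nash payoffs (5, 9).
Sequential outcome (M, Y) coincides with the Nash profile (M, Y).

yes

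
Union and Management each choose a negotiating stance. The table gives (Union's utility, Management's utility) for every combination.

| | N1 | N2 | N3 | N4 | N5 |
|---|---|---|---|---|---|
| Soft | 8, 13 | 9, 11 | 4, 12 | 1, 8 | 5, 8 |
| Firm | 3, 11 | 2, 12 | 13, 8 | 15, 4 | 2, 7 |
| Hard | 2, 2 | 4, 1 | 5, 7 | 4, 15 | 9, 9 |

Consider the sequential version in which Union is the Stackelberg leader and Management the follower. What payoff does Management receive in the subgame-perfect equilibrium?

Solve by backward induction (Union leads).
- Soft: Management compares 13, 11, 12, 8, 8 and picks N1; Union would get 8.
- Firm: Management compares 11, 12, 8, 4, 7 and picks N2; Union would get 2.
- Hard: Management compares 2, 1, 7, 15, 9 and picks N4; Union would get 4.
Maximizing over 8, 2, 4, Union chooses Soft. Subgame-perfect outcome: (Soft, N1) with payoffs (8, 13).

13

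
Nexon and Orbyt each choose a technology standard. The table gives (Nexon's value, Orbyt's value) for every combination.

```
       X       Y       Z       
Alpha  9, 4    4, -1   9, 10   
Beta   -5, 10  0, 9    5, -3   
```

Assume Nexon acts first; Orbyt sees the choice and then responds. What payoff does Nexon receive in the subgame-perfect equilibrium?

9

Solve by backward induction (Nexon leads).
- Alpha: BR = Z, leader payoff 9.
- Beta: BR = X, leader payoff -5.
Nexon's induced payoffs are 9, -5, so Nexon commits to Alpha. Subgame-perfect outcome: (Alpha, Z) with payoffs (9, 10).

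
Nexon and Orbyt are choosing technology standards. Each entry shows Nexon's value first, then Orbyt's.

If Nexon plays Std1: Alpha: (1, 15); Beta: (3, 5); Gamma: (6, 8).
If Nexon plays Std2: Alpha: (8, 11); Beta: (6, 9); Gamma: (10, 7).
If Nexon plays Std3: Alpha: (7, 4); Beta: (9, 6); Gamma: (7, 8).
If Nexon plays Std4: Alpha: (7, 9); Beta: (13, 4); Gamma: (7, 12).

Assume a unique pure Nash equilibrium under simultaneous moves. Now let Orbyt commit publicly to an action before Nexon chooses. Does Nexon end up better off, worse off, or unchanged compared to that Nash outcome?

unchanged

Nexon best-responds to each possible Orbyt move:
- Alpha: BR = Std2, leader payoff 11.
- Beta: BR = Std4, leader payoff 4.
- Gamma: BR = Std2, leader payoff 7.
Among 11, 4, 7, the best is 11 at Alpha. Subgame-perfect outcome: (Std2, Alpha) with payoffs (8, 11).
For the simultaneous game, intersect best replies.
Nexon's best replies: Alpha→Std2; Beta→Std4; Gamma→Std2.
Orbyt's best replies: Std1→Alpha; Std2→Alpha; Std3→Gamma; Std4→Gamma.
The unique mutual best reply is (Std2, Alpha), giving (8, 11).
Nexon earns 8 sequentially versus 8 at the Nash outcome: unchanged.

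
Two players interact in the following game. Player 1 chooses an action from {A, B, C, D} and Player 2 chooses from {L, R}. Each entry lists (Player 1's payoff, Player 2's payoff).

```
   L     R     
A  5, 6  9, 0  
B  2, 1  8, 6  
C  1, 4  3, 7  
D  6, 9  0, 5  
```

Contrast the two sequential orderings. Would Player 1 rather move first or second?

first

If Player 1 leads: Player 2's best replies are A→L, B→R, C→R, D→L; Player 1's induced payoffs 5, 8, 3, 6; outcome (B, R), payoffs (8, 6).
If Player 2 leads: Player 1's best replies are L→D, R→A; Player 2's induced payoffs 9, 0; outcome (D, L), payoffs (6, 9).
Player 1 gets 8 moving first and 6 moving second, so Player 1 prefers to move first.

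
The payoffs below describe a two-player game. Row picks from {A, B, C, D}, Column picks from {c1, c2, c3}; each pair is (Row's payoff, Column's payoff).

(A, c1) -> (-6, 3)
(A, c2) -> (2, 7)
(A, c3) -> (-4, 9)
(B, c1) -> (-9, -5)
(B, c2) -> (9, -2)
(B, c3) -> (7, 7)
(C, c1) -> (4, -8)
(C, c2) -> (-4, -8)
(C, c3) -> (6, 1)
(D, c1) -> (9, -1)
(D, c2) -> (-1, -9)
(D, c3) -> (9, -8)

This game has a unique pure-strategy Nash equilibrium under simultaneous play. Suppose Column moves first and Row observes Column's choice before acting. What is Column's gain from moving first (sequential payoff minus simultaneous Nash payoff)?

Backward induction with Column moving first.
- c1: BR = D, leader payoff -1.
- c2: BR = B, leader payoff -2.
- c3: BR = D, leader payoff -8.
Among -1, -2, -8, the best is -1 at c1. Subgame-perfect outcome: (D, c1) with payoffs (9, -1).
Now find the simultaneous Nash equilibrium.
Row's best replies: c1→D; c2→B; c3→D.
Column's best replies: A→c3; B→c3; C→c3; D→c1.
The unique mutual best reply is (D, c1), giving (9, -1).
Column's commitment gain: -1 − -1 = 0.

0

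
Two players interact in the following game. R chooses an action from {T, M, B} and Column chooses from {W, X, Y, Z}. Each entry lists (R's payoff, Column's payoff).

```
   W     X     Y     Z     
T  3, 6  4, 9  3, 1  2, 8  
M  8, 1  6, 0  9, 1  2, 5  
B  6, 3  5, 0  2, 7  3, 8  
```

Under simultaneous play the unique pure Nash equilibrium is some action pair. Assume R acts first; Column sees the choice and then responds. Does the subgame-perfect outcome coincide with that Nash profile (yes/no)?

Column best-responds to each possible R move:
- T: BR = X, leader payoff 4.
- M: BR = Z, leader payoff 2.
- B: BR = Z, leader payoff 3.
Among 4, 2, 3, the best is 4 at T. Subgame-perfect outcome: (T, X) with payoffs (4, 9).
For the simultaneous game, intersect best replies.
R's best replies: W→M; X→M; Y→M; Z→B.
Column's best replies: T→X; M→Z; B→Z.
The unique mutual best reply is (B, Z), giving (3, 8).
Sequential outcome (T, X) differs from the Nash profile (B, Z).

no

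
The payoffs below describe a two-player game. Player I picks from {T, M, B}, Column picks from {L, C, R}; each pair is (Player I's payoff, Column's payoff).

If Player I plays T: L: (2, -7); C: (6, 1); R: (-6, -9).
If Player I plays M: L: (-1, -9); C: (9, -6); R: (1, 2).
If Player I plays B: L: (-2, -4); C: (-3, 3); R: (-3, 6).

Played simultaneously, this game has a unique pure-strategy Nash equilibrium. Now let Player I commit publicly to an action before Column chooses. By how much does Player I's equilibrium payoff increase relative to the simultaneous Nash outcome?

5

Backward induction with Player I moving first.
- T → Column plays C (best of -7, 1, -9); Player I gets 6.
- M → Column plays R (best of -9, -6, 2); Player I gets 1.
- B → Column plays R (best of -4, 3, 6); Player I gets -3.
Maximizing over 6, 1, -3, Player I chooses T. Subgame-perfect outcome: (T, C) with payoffs (6, 1).
For the simultaneous game, intersect best replies.
Player I's best replies: L→T; C→M; R→M.
Column's best replies: T→C; M→R; B→R.
Only (M, R) has each player best-responding; Nash payoffs (1, 2).
Player I's commitment gain: 6 − 1 = 5.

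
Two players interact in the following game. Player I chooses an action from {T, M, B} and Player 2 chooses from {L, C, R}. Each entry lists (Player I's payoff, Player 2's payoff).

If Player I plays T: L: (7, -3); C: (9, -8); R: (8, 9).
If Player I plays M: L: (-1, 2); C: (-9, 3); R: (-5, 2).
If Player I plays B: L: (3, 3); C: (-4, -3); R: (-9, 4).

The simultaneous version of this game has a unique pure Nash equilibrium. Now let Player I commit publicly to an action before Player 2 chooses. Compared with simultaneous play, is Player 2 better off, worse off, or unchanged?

unchanged

Backward induction with Player I moving first.
- T: BR = R, leader payoff 8.
- M: BR = C, leader payoff -9.
- B: BR = R, leader payoff -9.
Player I's induced payoffs are 8, -9, -9, so Player I commits to T. Subgame-perfect outcome: (T, R) with payoffs (8, 9).
For the simultaneous game, intersect best replies.
Player I's best replies: L→T; C→T; R→T.
Player 2's best replies: T→R; M→C; B→R.
The unique mutual best reply is (T, R), giving (8, 9).
Player 2 earns 9 sequentially versus 9 at the Nash outcome: unchanged.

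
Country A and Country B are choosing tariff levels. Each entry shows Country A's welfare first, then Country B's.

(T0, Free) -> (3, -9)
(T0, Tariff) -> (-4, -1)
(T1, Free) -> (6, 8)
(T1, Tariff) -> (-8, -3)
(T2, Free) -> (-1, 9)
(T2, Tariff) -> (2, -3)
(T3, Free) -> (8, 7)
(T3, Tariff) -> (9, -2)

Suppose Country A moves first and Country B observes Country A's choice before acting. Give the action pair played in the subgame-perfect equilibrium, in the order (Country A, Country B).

Solve by backward induction (Country A leads).
- T0: Country B compares -9, -1 and picks Tariff; Country A would get -4.
- T1: Country B compares 8, -3 and picks Free; Country A would get 6.
- T2: Country B compares 9, -3 and picks Free; Country A would get -1.
- T3: Country B compares 7, -2 and picks Free; Country A would get 8.
Maximizing over -4, 6, -1, 8, Country A chooses T3. Subgame-perfect outcome: (T3, Free) with payoffs (8, 7).

(T3, Free)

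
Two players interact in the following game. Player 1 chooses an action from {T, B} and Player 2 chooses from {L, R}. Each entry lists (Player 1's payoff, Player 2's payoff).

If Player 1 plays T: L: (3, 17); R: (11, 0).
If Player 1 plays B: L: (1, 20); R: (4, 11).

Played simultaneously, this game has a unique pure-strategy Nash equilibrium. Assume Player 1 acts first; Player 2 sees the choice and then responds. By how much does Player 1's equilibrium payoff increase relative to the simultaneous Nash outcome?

Work backward from Player 2's decision.
- T: Player 2 compares 17, 0 and picks L; Player 1 would get 3.
- B: Player 2 compares 20, 11 and picks L; Player 1 would get 1.
Among 3, 1, the best is 3 at T. Subgame-perfect outcome: (T, L) with payoffs (3, 17).
For the simultaneous game, intersect best replies.
Player 1's best replies: L→T; R→T.
Player 2's best replies: T→L; B→L.
The unique mutual best reply is (T, L), giving (3, 17).
Player 1's commitment gain: 3 − 3 = 0.

0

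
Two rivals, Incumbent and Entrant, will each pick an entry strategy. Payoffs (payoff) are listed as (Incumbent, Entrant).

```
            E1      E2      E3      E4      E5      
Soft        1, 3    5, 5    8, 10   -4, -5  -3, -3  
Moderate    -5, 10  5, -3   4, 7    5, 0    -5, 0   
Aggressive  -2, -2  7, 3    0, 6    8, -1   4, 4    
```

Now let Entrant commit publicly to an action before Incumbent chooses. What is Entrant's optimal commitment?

E3

Backward induction with Entrant moving first.
- E1 → Incumbent plays Soft (best of 1, -5, -2); Entrant gets 3.
- E2 → Incumbent plays Aggressive (best of 5, 5, 7); Entrant gets 3.
- E3 → Incumbent plays Soft (best of 8, 4, 0); Entrant gets 10.
- E4 → Incumbent plays Aggressive (best of -4, 5, 8); Entrant gets -1.
- E5 → Incumbent plays Aggressive (best of -3, -5, 4); Entrant gets 4.
Maximizing over 3, 3, 10, -1, 4, Entrant chooses E3. Subgame-perfect outcome: (Soft, E3) with payoffs (8, 10).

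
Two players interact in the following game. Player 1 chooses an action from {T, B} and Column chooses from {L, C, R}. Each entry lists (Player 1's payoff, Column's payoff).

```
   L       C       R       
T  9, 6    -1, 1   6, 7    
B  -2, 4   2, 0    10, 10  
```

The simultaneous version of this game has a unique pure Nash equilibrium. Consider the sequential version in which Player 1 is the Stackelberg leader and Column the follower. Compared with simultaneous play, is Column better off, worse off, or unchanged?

unchanged

Column best-responds to each possible Player 1 move:
- T → Column plays R (best of 6, 1, 7); Player 1 gets 6.
- B → Column plays R (best of 4, 0, 10); Player 1 gets 10.
Maximizing over 6, 10, Player 1 chooses B. Subgame-perfect outcome: (B, R) with payoffs (10, 10).
For the simultaneous game, intersect best replies.
Player 1's best replies: L→T; C→B; R→B.
Column's best replies: T→R; B→R.
The unique mutual best reply is (B, R), giving (10, 10).
Column earns 10 sequentially versus 10 at the Nash outcome: unchanged.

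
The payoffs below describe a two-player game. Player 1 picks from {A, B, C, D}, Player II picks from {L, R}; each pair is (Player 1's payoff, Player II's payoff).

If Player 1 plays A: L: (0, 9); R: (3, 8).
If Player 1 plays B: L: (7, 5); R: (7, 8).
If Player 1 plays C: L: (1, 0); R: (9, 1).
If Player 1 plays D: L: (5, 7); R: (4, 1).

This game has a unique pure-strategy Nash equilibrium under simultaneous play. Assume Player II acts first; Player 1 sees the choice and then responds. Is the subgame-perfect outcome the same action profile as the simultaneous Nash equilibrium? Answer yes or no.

no

Solve by backward induction (Player II leads).
- L → Player 1 plays B (best of 0, 7, 1, 5); Player II gets 5.
- R → Player 1 plays C (best of 3, 7, 9, 4); Player II gets 1.
Player II's induced payoffs are 5, 1, so Player II commits to L. Subgame-perfect outcome: (B, L) with payoffs (7, 5).
For the simultaneous game, intersect best replies.
Player 1's best replies: L→B; R→C.
Player II's best replies: A→L; B→R; C→R; D→L.
Only (C, R) has each player best-responding; Nash payoffs (9, 1).
Sequential outcome (B, L) differs from the Nash profile (C, R).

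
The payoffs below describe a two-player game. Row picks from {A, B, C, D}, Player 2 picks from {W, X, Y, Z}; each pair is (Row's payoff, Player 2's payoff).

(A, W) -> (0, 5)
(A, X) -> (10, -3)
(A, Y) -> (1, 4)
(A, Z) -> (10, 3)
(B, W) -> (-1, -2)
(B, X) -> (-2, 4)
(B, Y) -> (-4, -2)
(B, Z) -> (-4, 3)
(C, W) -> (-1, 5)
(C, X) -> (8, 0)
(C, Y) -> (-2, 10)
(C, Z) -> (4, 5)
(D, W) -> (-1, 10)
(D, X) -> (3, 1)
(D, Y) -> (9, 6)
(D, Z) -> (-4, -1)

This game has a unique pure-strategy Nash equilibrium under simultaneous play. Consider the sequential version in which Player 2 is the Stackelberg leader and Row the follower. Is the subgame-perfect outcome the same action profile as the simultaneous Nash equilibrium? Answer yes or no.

no

Backward induction with Player 2 moving first.
- W → Row plays A (best of 0, -1, -1, -1); Player 2 gets 5.
- X → Row plays A (best of 10, -2, 8, 3); Player 2 gets -3.
- Y → Row plays D (best of 1, -4, -2, 9); Player 2 gets 6.
- Z → Row plays A (best of 10, -4, 4, -4); Player 2 gets 3.
Player 2's induced payoffs are 5, -3, 6, 3, so Player 2 commits to Y. Subgame-perfect outcome: (D, Y) with payoffs (9, 6).
For the simultaneous game, intersect best replies.
Row's best replies: W→A; X→A; Y→D; Z→A.
Player 2's best replies: A→W; B→X; C→Y; D→W.
The unique mutual best reply is (A, W), giving (0, 5).
Sequential outcome (D, Y) differs from the Nash profile (A, W).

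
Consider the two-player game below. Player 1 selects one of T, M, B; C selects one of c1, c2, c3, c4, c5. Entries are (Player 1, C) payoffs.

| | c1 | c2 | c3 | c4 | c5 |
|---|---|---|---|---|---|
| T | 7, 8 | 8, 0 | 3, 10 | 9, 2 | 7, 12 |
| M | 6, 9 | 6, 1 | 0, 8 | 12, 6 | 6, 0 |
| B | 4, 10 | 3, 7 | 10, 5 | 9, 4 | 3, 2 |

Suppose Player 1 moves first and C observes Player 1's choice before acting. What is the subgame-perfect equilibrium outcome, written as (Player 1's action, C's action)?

(T, c5)

C best-responds to each possible Player 1 move:
- T: BR = c5, leader payoff 7.
- M: BR = c1, leader payoff 6.
- B: BR = c1, leader payoff 4.
Among 7, 6, 4, the best is 7 at T. Subgame-perfect outcome: (T, c5) with payoffs (7, 12).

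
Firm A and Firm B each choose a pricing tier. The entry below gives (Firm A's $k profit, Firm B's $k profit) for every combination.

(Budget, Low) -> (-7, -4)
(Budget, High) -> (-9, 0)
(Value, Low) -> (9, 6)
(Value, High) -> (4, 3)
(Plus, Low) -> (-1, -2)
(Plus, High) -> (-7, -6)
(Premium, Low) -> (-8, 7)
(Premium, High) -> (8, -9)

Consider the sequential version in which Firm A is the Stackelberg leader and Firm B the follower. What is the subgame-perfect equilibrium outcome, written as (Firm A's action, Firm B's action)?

(Value, Low)

Work backward from Firm B's decision.
- Budget: BR = High, leader payoff -9.
- Value: BR = Low, leader payoff 9.
- Plus: BR = Low, leader payoff -1.
- Premium: BR = Low, leader payoff -8.
Firm A's induced payoffs are -9, 9, -1, -8, so Firm A commits to Value. Subgame-perfect outcome: (Value, Low) with payoffs (9, 6).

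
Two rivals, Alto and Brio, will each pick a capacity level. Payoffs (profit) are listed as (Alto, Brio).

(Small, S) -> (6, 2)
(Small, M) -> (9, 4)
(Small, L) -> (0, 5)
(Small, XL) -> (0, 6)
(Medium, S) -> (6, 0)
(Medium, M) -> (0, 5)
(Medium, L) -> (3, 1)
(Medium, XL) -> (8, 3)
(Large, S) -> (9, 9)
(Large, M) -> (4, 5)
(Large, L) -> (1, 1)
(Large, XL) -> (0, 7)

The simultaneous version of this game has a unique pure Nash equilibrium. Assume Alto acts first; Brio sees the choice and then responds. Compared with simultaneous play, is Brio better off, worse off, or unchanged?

Solve by backward induction (Alto leads).
- Small: BR = XL, leader payoff 0.
- Medium: BR = M, leader payoff 0.
- Large: BR = S, leader payoff 9.
Maximizing over 0, 0, 9, Alto chooses Large. Subgame-perfect outcome: (Large, S) with payoffs (9, 9).
For the simultaneous game, intersect best replies.
Alto's best replies: S→Large; M→Small; L→Medium; XL→Medium.
Brio's best replies: Small→XL; Medium→M; Large→S.
Only (Large, S) has each player best-responding; Nash payoffs (9, 9).
Brio earns 9 sequentially versus 9 at the Nash outcome: unchanged.

unchanged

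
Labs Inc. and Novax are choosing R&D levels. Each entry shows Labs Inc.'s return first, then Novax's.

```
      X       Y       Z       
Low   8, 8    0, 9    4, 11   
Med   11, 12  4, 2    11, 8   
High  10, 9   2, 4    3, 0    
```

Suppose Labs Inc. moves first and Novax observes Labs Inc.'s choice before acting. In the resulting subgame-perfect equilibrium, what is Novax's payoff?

Novax best-responds to each possible Labs Inc. move:
- Low: BR = Z, leader payoff 4.
- Med: BR = X, leader payoff 11.
- High: BR = X, leader payoff 10.
Labs Inc.'s induced payoffs are 4, 11, 10, so Labs Inc. commits to Med. Subgame-perfect outcome: (Med, X) with payoffs (11, 12).

12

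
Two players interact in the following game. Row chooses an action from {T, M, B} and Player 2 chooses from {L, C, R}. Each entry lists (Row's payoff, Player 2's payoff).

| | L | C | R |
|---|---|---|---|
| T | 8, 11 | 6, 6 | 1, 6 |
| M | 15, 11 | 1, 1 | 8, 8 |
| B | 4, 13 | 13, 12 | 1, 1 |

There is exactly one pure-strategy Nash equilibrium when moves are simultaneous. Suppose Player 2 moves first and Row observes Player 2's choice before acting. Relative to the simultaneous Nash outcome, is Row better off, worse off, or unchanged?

worse off

Work backward from Row's decision.
- L → Row plays M (best of 8, 15, 4); Player 2 gets 11.
- C → Row plays B (best of 6, 1, 13); Player 2 gets 12.
- R → Row plays M (best of 1, 8, 1); Player 2 gets 8.
Player 2's induced payoffs are 11, 12, 8, so Player 2 commits to C. Subgame-perfect outcome: (B, C) with payoffs (13, 12).
Under simultaneous play:
Row's best replies: L→M; C→B; R→M.
Player 2's best replies: T→L; M→L; B→L.
Only (M, L) has each player best-responding; Nash payoffs (15, 11).
Row earns 13 sequentially versus 15 at the Nash outcome: worse off.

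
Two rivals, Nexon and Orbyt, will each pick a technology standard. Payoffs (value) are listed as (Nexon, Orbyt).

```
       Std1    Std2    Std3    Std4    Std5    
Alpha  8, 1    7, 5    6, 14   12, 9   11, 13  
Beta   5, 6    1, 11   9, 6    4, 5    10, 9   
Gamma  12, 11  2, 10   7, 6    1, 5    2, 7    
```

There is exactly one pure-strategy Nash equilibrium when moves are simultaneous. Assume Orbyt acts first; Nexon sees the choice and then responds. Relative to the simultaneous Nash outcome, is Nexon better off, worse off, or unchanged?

Solve by backward induction (Orbyt leads).
- Std1: Nexon compares 8, 5, 12 and picks Gamma; Orbyt would get 11.
- Std2: Nexon compares 7, 1, 2 and picks Alpha; Orbyt would get 5.
- Std3: Nexon compares 6, 9, 7 and picks Beta; Orbyt would get 6.
- Std4: Nexon compares 12, 4, 1 and picks Alpha; Orbyt would get 9.
- Std5: Nexon compares 11, 10, 2 and picks Alpha; Orbyt would get 13.
Orbyt's induced payoffs are 11, 5, 6, 9, 13, so Orbyt commits to Std5. Subgame-perfect outcome: (Alpha, Std5) with payoffs (11, 13).
For the simultaneous game, intersect best replies.
Nexon's best replies: Std1→Gamma; Std2→Alpha; Std3→Beta; Std4→Alpha; Std5→Alpha.
Orbyt's best replies: Alpha→Std3; Beta→Std2; Gamma→Std1.
Only (Gamma, Std1) has each player best-responding; Nash payoffs (12, 11).
Nexon earns 11 sequentially versus 12 at the Nash outcome: worse off.

worse off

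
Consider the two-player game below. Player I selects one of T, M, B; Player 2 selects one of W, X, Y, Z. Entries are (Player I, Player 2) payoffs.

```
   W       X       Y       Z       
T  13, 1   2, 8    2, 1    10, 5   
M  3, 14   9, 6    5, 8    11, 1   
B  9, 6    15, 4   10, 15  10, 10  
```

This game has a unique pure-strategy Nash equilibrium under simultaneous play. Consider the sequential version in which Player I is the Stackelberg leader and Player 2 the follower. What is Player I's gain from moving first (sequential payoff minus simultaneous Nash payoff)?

Solve by backward induction (Player I leads).
- T: Player 2 compares 1, 8, 1, 5 and picks X; Player I would get 2.
- M: Player 2 compares 14, 6, 8, 1 and picks W; Player I would get 3.
- B: Player 2 compares 6, 4, 15, 10 and picks Y; Player I would get 10.
Player I's induced payoffs are 2, 3, 10, so Player I commits to B. Subgame-perfect outcome: (B, Y) with payoffs (10, 15).
For the simultaneous game, intersect best replies.
Player I's best replies: W→T; X→B; Y→B; Z→M.
Player 2's best replies: T→X; M→W; B→Y.
Only (B, Y) has each player best-responding; Nash payoffs (10, 15).
Player I's commitment gain: 10 − 10 = 0.

0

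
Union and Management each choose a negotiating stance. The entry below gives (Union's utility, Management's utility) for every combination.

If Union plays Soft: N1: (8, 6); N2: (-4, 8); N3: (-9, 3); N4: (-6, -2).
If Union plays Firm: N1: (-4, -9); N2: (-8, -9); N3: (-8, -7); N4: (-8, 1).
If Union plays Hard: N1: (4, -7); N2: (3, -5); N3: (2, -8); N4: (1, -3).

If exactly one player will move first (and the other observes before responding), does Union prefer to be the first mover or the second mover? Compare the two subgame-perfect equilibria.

second

If Union leads: Management's best replies are Soft→N2, Firm→N4, Hard→N4; Union's induced payoffs -4, -8, 1; outcome (Hard, N4), payoffs (1, -3).
If Management leads: Union's best replies are N1→Soft, N2→Hard, N3→Hard, N4→Hard; Management's induced payoffs 6, -5, -8, -3; outcome (Soft, N1), payoffs (8, 6).
Union gets 1 moving first and 8 moving second, so Union prefers to move second.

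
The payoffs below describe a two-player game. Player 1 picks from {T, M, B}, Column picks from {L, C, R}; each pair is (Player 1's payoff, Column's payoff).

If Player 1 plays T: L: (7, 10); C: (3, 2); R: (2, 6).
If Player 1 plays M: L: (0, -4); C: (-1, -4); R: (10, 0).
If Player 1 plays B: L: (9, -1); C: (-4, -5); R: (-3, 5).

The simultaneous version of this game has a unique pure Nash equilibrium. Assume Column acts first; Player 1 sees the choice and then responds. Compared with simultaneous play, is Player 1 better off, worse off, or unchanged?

Work backward from Player 1's decision.
- L: BR = B, leader payoff -1.
- C: BR = T, leader payoff 2.
- R: BR = M, leader payoff 0.
Maximizing over -1, 2, 0, Column chooses C. Subgame-perfect outcome: (T, C) with payoffs (3, 2).
Now find the simultaneous Nash equilibrium.
Player 1's best replies: L→B; C→T; R→M.
Column's best replies: T→L; M→R; B→R.
The unique mutual best reply is (M, R), giving (10, 0).
Player 1 earns 3 sequentially versus 10 at the Nash outcome: worse off.

worse off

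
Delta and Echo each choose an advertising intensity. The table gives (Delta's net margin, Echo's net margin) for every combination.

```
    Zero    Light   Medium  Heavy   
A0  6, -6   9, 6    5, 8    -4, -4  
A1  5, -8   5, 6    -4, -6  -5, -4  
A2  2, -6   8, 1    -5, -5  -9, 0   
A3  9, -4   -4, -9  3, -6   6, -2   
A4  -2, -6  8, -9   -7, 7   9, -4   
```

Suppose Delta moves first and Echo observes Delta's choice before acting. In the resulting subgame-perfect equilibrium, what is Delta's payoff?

8

Echo best-responds to each possible Delta move:
- A0 → Echo plays Medium (best of -6, 6, 8, -4); Delta gets 5.
- A1 → Echo plays Light (best of -8, 6, -6, -4); Delta gets 5.
- A2 → Echo plays Light (best of -6, 1, -5, 0); Delta gets 8.
- A3 → Echo plays Heavy (best of -4, -9, -6, -2); Delta gets 6.
- A4 → Echo plays Medium (best of -6, -9, 7, -4); Delta gets -7.
Among 5, 5, 8, 6, -7, the best is 8 at A2. Subgame-perfect outcome: (A2, Light) with payoffs (8, 1).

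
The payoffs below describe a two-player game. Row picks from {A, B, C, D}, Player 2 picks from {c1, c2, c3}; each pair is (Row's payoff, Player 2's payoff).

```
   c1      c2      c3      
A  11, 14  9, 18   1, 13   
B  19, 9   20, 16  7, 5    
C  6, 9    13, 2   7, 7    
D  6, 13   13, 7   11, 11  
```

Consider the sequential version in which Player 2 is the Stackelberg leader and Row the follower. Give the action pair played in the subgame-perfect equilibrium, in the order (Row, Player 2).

(B, c2)

Solve by backward induction (Player 2 leads).
- c1 → Row plays B (best of 11, 19, 6, 6); Player 2 gets 9.
- c2 → Row plays B (best of 9, 20, 13, 13); Player 2 gets 16.
- c3 → Row plays D (best of 1, 7, 7, 11); Player 2 gets 11.
Among 9, 16, 11, the best is 16 at c2. Subgame-perfect outcome: (B, c2) with payoffs (20, 16).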